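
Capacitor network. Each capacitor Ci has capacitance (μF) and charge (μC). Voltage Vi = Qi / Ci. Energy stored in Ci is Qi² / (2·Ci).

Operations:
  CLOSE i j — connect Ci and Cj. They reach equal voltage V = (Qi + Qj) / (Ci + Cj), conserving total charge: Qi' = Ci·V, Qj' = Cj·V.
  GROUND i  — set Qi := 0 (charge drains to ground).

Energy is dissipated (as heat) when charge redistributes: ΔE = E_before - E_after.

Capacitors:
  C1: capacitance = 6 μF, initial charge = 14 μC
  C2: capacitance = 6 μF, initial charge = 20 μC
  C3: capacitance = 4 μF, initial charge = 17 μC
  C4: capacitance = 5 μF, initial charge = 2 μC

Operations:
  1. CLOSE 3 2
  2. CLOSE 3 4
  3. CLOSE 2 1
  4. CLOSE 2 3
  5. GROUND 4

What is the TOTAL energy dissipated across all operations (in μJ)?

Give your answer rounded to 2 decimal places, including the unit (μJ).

Answer: 26.21 μJ

Derivation:
Initial: C1(6μF, Q=14μC, V=2.33V), C2(6μF, Q=20μC, V=3.33V), C3(4μF, Q=17μC, V=4.25V), C4(5μF, Q=2μC, V=0.40V)
Op 1: CLOSE 3-2: Q_total=37.00, C_total=10.00, V=3.70; Q3=14.80, Q2=22.20; dissipated=1.008
Op 2: CLOSE 3-4: Q_total=16.80, C_total=9.00, V=1.87; Q3=7.47, Q4=9.33; dissipated=12.100
Op 3: CLOSE 2-1: Q_total=36.20, C_total=12.00, V=3.02; Q2=18.10, Q1=18.10; dissipated=2.802
Op 4: CLOSE 2-3: Q_total=25.57, C_total=10.00, V=2.56; Q2=15.34, Q3=10.23; dissipated=1.587
Op 5: GROUND 4: Q4=0; energy lost=8.711
Total dissipated: 26.208 μJ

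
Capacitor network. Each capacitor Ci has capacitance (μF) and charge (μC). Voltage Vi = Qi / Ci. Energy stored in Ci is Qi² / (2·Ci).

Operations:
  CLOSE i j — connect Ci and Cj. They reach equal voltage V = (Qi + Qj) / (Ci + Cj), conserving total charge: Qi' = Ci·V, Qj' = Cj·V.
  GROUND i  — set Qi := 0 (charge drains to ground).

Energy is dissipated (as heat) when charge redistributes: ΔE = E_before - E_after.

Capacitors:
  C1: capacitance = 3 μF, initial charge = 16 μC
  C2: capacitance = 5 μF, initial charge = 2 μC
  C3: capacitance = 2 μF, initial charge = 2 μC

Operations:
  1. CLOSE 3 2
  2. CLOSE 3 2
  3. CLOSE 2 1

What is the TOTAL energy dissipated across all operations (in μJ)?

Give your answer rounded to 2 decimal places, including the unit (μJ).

Answer: 21.52 μJ

Derivation:
Initial: C1(3μF, Q=16μC, V=5.33V), C2(5μF, Q=2μC, V=0.40V), C3(2μF, Q=2μC, V=1.00V)
Op 1: CLOSE 3-2: Q_total=4.00, C_total=7.00, V=0.57; Q3=1.14, Q2=2.86; dissipated=0.257
Op 2: CLOSE 3-2: Q_total=4.00, C_total=7.00, V=0.57; Q3=1.14, Q2=2.86; dissipated=0.000
Op 3: CLOSE 2-1: Q_total=18.86, C_total=8.00, V=2.36; Q2=11.79, Q1=7.07; dissipated=21.259
Total dissipated: 21.516 μJ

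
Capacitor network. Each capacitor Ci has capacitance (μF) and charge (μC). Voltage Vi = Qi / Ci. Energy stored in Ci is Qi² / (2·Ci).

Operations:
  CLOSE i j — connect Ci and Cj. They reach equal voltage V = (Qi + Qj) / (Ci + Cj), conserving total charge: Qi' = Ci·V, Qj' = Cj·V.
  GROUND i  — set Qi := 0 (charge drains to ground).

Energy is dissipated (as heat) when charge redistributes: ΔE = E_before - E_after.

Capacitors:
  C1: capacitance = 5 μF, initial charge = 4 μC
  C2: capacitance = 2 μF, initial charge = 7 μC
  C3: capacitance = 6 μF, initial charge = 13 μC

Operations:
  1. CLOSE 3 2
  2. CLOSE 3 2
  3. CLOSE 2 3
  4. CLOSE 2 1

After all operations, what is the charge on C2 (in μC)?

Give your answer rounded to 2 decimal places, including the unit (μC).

Answer: 2.57 μC

Derivation:
Initial: C1(5μF, Q=4μC, V=0.80V), C2(2μF, Q=7μC, V=3.50V), C3(6μF, Q=13μC, V=2.17V)
Op 1: CLOSE 3-2: Q_total=20.00, C_total=8.00, V=2.50; Q3=15.00, Q2=5.00; dissipated=1.333
Op 2: CLOSE 3-2: Q_total=20.00, C_total=8.00, V=2.50; Q3=15.00, Q2=5.00; dissipated=0.000
Op 3: CLOSE 2-3: Q_total=20.00, C_total=8.00, V=2.50; Q2=5.00, Q3=15.00; dissipated=0.000
Op 4: CLOSE 2-1: Q_total=9.00, C_total=7.00, V=1.29; Q2=2.57, Q1=6.43; dissipated=2.064
Final charges: Q1=6.43, Q2=2.57, Q3=15.00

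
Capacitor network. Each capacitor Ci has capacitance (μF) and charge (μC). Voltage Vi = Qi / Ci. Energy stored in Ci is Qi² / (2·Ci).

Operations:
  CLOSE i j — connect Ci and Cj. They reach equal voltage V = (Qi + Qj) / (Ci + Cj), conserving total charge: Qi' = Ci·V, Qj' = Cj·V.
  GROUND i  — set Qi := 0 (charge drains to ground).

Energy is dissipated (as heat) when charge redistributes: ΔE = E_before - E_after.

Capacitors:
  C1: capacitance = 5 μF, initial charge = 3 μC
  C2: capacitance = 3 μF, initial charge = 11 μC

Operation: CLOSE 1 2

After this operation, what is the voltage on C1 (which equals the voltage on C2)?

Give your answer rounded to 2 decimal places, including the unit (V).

Initial: C1(5μF, Q=3μC, V=0.60V), C2(3μF, Q=11μC, V=3.67V)
Op 1: CLOSE 1-2: Q_total=14.00, C_total=8.00, V=1.75; Q1=8.75, Q2=5.25; dissipated=8.817

Answer: 1.75 V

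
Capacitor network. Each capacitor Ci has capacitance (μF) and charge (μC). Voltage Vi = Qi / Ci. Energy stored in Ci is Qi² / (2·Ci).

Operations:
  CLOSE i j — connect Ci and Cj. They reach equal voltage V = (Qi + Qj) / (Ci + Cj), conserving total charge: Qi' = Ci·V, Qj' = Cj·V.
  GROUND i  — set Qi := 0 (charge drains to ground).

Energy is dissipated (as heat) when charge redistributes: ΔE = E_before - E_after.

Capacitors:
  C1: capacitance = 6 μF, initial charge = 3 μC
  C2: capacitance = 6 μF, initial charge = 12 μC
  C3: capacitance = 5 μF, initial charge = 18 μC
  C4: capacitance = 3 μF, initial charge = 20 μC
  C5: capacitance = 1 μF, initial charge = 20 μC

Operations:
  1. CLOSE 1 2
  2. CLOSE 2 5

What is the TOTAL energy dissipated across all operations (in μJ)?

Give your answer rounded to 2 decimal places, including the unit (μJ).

Answer: 154.04 μJ

Derivation:
Initial: C1(6μF, Q=3μC, V=0.50V), C2(6μF, Q=12μC, V=2.00V), C3(5μF, Q=18μC, V=3.60V), C4(3μF, Q=20μC, V=6.67V), C5(1μF, Q=20μC, V=20.00V)
Op 1: CLOSE 1-2: Q_total=15.00, C_total=12.00, V=1.25; Q1=7.50, Q2=7.50; dissipated=3.375
Op 2: CLOSE 2-5: Q_total=27.50, C_total=7.00, V=3.93; Q2=23.57, Q5=3.93; dissipated=150.670
Total dissipated: 154.045 μJ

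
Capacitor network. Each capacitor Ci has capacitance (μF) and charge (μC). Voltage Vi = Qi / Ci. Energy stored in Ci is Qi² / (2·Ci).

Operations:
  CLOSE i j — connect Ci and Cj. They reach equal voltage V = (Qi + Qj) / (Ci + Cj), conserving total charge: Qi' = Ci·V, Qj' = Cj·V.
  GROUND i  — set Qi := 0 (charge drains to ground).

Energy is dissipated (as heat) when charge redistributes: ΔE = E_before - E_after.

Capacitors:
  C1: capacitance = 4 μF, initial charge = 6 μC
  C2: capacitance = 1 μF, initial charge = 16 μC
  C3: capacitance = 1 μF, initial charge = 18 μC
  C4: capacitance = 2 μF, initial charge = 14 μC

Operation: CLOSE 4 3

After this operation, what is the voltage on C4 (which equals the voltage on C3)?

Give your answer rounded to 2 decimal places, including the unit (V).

Initial: C1(4μF, Q=6μC, V=1.50V), C2(1μF, Q=16μC, V=16.00V), C3(1μF, Q=18μC, V=18.00V), C4(2μF, Q=14μC, V=7.00V)
Op 1: CLOSE 4-3: Q_total=32.00, C_total=3.00, V=10.67; Q4=21.33, Q3=10.67; dissipated=40.333

Answer: 10.67 V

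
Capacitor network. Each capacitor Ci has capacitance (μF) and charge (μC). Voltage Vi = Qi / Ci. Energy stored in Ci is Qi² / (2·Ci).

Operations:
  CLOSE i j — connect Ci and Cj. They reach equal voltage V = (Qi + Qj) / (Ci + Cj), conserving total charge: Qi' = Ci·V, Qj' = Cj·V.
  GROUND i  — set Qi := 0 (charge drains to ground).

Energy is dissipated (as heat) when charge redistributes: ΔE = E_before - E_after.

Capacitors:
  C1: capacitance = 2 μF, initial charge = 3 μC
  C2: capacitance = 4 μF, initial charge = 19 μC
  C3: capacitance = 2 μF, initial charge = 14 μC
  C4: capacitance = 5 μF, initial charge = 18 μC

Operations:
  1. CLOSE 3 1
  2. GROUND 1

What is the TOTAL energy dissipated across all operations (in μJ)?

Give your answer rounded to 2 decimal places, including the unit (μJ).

Answer: 33.19 μJ

Derivation:
Initial: C1(2μF, Q=3μC, V=1.50V), C2(4μF, Q=19μC, V=4.75V), C3(2μF, Q=14μC, V=7.00V), C4(5μF, Q=18μC, V=3.60V)
Op 1: CLOSE 3-1: Q_total=17.00, C_total=4.00, V=4.25; Q3=8.50, Q1=8.50; dissipated=15.125
Op 2: GROUND 1: Q1=0; energy lost=18.062
Total dissipated: 33.188 μJ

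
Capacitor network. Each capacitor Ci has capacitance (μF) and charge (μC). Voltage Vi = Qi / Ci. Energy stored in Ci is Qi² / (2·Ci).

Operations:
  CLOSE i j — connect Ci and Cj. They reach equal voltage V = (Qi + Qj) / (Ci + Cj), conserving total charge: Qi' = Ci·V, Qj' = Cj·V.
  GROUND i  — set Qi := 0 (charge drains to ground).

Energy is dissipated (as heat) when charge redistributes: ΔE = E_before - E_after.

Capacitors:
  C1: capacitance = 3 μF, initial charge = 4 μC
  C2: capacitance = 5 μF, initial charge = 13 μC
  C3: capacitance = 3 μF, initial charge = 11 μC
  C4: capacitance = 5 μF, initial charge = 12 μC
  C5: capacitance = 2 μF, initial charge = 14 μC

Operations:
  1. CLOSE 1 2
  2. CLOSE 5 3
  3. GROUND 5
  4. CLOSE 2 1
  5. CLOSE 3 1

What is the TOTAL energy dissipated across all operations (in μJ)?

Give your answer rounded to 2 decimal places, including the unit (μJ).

Initial: C1(3μF, Q=4μC, V=1.33V), C2(5μF, Q=13μC, V=2.60V), C3(3μF, Q=11μC, V=3.67V), C4(5μF, Q=12μC, V=2.40V), C5(2μF, Q=14μC, V=7.00V)
Op 1: CLOSE 1-2: Q_total=17.00, C_total=8.00, V=2.12; Q1=6.38, Q2=10.62; dissipated=1.504
Op 2: CLOSE 5-3: Q_total=25.00, C_total=5.00, V=5.00; Q5=10.00, Q3=15.00; dissipated=6.667
Op 3: GROUND 5: Q5=0; energy lost=25.000
Op 4: CLOSE 2-1: Q_total=17.00, C_total=8.00, V=2.12; Q2=10.62, Q1=6.38; dissipated=0.000
Op 5: CLOSE 3-1: Q_total=21.38, C_total=6.00, V=3.56; Q3=10.69, Q1=10.69; dissipated=6.199
Total dissipated: 39.370 μJ

Answer: 39.37 μJ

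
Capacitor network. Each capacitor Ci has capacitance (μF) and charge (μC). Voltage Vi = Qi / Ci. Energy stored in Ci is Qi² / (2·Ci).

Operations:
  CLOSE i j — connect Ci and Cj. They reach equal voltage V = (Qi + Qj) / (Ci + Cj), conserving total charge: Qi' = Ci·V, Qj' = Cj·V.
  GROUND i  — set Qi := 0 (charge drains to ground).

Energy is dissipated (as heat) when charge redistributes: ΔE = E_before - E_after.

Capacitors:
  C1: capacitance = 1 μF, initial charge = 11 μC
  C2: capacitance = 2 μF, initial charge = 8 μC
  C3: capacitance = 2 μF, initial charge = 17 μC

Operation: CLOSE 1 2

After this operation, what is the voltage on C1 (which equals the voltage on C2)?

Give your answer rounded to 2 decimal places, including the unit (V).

Initial: C1(1μF, Q=11μC, V=11.00V), C2(2μF, Q=8μC, V=4.00V), C3(2μF, Q=17μC, V=8.50V)
Op 1: CLOSE 1-2: Q_total=19.00, C_total=3.00, V=6.33; Q1=6.33, Q2=12.67; dissipated=16.333

Answer: 6.33 V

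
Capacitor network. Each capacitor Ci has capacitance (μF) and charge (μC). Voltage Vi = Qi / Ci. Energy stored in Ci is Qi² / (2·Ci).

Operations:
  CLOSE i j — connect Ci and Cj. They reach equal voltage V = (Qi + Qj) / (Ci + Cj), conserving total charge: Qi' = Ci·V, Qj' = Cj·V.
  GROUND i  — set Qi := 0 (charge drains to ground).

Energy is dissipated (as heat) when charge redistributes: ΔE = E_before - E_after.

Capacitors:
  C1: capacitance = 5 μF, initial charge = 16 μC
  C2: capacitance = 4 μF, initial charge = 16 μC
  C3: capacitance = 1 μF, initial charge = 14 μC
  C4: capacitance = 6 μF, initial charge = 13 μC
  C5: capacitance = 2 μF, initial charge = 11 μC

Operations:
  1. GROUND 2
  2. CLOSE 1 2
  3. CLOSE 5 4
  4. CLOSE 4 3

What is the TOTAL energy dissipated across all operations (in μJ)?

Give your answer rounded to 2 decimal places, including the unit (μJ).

Answer: 103.57 μJ

Derivation:
Initial: C1(5μF, Q=16μC, V=3.20V), C2(4μF, Q=16μC, V=4.00V), C3(1μF, Q=14μC, V=14.00V), C4(6μF, Q=13μC, V=2.17V), C5(2μF, Q=11μC, V=5.50V)
Op 1: GROUND 2: Q2=0; energy lost=32.000
Op 2: CLOSE 1-2: Q_total=16.00, C_total=9.00, V=1.78; Q1=8.89, Q2=7.11; dissipated=11.378
Op 3: CLOSE 5-4: Q_total=24.00, C_total=8.00, V=3.00; Q5=6.00, Q4=18.00; dissipated=8.333
Op 4: CLOSE 4-3: Q_total=32.00, C_total=7.00, V=4.57; Q4=27.43, Q3=4.57; dissipated=51.857
Total dissipated: 103.568 μJ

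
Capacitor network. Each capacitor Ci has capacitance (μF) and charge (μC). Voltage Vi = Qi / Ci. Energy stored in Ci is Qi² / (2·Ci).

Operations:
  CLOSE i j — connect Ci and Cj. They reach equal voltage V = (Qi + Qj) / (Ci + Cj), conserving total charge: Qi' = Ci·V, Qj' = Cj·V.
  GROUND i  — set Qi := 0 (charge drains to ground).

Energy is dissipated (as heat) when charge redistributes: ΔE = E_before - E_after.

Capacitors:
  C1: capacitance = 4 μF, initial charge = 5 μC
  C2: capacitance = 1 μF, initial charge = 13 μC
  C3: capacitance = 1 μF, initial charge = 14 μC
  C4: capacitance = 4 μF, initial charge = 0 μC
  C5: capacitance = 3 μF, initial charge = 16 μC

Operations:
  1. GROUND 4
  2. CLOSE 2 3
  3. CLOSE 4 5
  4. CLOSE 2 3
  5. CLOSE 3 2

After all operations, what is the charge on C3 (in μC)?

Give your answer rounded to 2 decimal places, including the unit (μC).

Initial: C1(4μF, Q=5μC, V=1.25V), C2(1μF, Q=13μC, V=13.00V), C3(1μF, Q=14μC, V=14.00V), C4(4μF, Q=0μC, V=0.00V), C5(3μF, Q=16μC, V=5.33V)
Op 1: GROUND 4: Q4=0; energy lost=0.000
Op 2: CLOSE 2-3: Q_total=27.00, C_total=2.00, V=13.50; Q2=13.50, Q3=13.50; dissipated=0.250
Op 3: CLOSE 4-5: Q_total=16.00, C_total=7.00, V=2.29; Q4=9.14, Q5=6.86; dissipated=24.381
Op 4: CLOSE 2-3: Q_total=27.00, C_total=2.00, V=13.50; Q2=13.50, Q3=13.50; dissipated=0.000
Op 5: CLOSE 3-2: Q_total=27.00, C_total=2.00, V=13.50; Q3=13.50, Q2=13.50; dissipated=0.000
Final charges: Q1=5.00, Q2=13.50, Q3=13.50, Q4=9.14, Q5=6.86

Answer: 13.50 μC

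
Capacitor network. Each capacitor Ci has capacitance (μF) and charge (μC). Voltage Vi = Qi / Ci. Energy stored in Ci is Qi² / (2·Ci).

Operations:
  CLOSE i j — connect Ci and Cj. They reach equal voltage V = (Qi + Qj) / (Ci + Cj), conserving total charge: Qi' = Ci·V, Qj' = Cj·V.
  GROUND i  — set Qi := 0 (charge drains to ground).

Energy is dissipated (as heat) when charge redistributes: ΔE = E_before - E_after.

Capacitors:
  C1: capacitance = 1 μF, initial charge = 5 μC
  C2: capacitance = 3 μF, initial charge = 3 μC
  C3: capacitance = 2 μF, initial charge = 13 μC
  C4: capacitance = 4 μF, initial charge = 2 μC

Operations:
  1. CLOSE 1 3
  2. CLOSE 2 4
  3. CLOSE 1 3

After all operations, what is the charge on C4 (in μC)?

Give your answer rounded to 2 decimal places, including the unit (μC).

Answer: 2.86 μC

Derivation:
Initial: C1(1μF, Q=5μC, V=5.00V), C2(3μF, Q=3μC, V=1.00V), C3(2μF, Q=13μC, V=6.50V), C4(4μF, Q=2μC, V=0.50V)
Op 1: CLOSE 1-3: Q_total=18.00, C_total=3.00, V=6.00; Q1=6.00, Q3=12.00; dissipated=0.750
Op 2: CLOSE 2-4: Q_total=5.00, C_total=7.00, V=0.71; Q2=2.14, Q4=2.86; dissipated=0.214
Op 3: CLOSE 1-3: Q_total=18.00, C_total=3.00, V=6.00; Q1=6.00, Q3=12.00; dissipated=0.000
Final charges: Q1=6.00, Q2=2.14, Q3=12.00, Q4=2.86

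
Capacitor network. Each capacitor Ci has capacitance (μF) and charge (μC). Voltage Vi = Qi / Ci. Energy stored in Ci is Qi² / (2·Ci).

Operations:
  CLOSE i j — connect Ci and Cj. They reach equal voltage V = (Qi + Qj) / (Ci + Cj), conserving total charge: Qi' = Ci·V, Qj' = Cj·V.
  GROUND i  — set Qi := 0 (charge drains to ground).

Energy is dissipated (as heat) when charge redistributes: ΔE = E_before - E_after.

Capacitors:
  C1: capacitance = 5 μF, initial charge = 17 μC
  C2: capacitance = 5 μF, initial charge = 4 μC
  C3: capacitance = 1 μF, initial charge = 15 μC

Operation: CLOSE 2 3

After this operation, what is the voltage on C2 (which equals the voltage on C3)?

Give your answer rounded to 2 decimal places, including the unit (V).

Initial: C1(5μF, Q=17μC, V=3.40V), C2(5μF, Q=4μC, V=0.80V), C3(1μF, Q=15μC, V=15.00V)
Op 1: CLOSE 2-3: Q_total=19.00, C_total=6.00, V=3.17; Q2=15.83, Q3=3.17; dissipated=84.017

Answer: 3.17 V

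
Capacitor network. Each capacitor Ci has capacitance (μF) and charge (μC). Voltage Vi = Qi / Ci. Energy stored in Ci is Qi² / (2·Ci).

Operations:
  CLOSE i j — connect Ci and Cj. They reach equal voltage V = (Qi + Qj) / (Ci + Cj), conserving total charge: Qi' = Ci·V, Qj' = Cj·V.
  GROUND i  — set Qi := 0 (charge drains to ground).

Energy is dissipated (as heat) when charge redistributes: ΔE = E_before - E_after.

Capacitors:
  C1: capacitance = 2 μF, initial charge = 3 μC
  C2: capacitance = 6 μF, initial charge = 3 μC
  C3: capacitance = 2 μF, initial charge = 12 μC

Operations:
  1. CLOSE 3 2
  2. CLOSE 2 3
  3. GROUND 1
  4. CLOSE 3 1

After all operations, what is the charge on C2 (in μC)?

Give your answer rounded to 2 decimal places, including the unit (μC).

Initial: C1(2μF, Q=3μC, V=1.50V), C2(6μF, Q=3μC, V=0.50V), C3(2μF, Q=12μC, V=6.00V)
Op 1: CLOSE 3-2: Q_total=15.00, C_total=8.00, V=1.88; Q3=3.75, Q2=11.25; dissipated=22.688
Op 2: CLOSE 2-3: Q_total=15.00, C_total=8.00, V=1.88; Q2=11.25, Q3=3.75; dissipated=0.000
Op 3: GROUND 1: Q1=0; energy lost=2.250
Op 4: CLOSE 3-1: Q_total=3.75, C_total=4.00, V=0.94; Q3=1.88, Q1=1.88; dissipated=1.758
Final charges: Q1=1.88, Q2=11.25, Q3=1.88

Answer: 11.25 μC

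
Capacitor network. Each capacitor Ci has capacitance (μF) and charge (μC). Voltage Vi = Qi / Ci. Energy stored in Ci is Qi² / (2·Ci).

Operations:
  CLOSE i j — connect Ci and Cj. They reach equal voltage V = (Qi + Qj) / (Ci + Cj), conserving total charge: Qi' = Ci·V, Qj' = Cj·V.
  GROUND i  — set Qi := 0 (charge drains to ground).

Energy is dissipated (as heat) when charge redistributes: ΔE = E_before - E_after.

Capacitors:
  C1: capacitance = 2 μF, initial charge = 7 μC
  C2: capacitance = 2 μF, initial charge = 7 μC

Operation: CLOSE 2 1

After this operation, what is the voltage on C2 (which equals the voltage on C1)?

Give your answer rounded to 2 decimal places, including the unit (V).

Initial: C1(2μF, Q=7μC, V=3.50V), C2(2μF, Q=7μC, V=3.50V)
Op 1: CLOSE 2-1: Q_total=14.00, C_total=4.00, V=3.50; Q2=7.00, Q1=7.00; dissipated=0.000

Answer: 3.50 V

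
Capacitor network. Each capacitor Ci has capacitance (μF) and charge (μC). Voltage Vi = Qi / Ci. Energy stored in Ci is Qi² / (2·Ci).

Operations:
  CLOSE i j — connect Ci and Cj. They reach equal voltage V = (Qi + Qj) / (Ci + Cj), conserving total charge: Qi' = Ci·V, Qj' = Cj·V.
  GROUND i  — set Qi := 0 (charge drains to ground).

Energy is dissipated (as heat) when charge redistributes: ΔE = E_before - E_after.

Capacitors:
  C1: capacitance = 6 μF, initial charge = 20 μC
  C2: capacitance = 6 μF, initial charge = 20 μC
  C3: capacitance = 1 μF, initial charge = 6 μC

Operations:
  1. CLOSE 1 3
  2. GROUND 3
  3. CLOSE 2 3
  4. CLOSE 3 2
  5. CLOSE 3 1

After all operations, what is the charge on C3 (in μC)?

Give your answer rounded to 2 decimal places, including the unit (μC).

Answer: 3.59 μC

Derivation:
Initial: C1(6μF, Q=20μC, V=3.33V), C2(6μF, Q=20μC, V=3.33V), C3(1μF, Q=6μC, V=6.00V)
Op 1: CLOSE 1-3: Q_total=26.00, C_total=7.00, V=3.71; Q1=22.29, Q3=3.71; dissipated=3.048
Op 2: GROUND 3: Q3=0; energy lost=6.898
Op 3: CLOSE 2-3: Q_total=20.00, C_total=7.00, V=2.86; Q2=17.14, Q3=2.86; dissipated=4.762
Op 4: CLOSE 3-2: Q_total=20.00, C_total=7.00, V=2.86; Q3=2.86, Q2=17.14; dissipated=0.000
Op 5: CLOSE 3-1: Q_total=25.14, C_total=7.00, V=3.59; Q3=3.59, Q1=21.55; dissipated=0.315
Final charges: Q1=21.55, Q2=17.14, Q3=3.59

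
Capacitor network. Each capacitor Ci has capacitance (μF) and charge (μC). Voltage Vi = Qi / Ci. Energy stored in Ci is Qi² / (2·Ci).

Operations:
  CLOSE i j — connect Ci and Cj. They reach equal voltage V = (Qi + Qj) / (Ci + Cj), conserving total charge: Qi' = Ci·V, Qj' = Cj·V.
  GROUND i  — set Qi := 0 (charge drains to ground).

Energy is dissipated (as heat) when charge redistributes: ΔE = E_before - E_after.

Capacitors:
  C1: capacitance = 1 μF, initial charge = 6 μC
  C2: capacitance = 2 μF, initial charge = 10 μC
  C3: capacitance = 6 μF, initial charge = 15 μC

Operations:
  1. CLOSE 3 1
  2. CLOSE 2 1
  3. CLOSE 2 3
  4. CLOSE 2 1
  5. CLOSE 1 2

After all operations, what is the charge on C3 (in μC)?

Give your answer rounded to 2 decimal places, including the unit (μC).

Answer: 20.00 μC

Derivation:
Initial: C1(1μF, Q=6μC, V=6.00V), C2(2μF, Q=10μC, V=5.00V), C3(6μF, Q=15μC, V=2.50V)
Op 1: CLOSE 3-1: Q_total=21.00, C_total=7.00, V=3.00; Q3=18.00, Q1=3.00; dissipated=5.250
Op 2: CLOSE 2-1: Q_total=13.00, C_total=3.00, V=4.33; Q2=8.67, Q1=4.33; dissipated=1.333
Op 3: CLOSE 2-3: Q_total=26.67, C_total=8.00, V=3.33; Q2=6.67, Q3=20.00; dissipated=1.333
Op 4: CLOSE 2-1: Q_total=11.00, C_total=3.00, V=3.67; Q2=7.33, Q1=3.67; dissipated=0.333
Op 5: CLOSE 1-2: Q_total=11.00, C_total=3.00, V=3.67; Q1=3.67, Q2=7.33; dissipated=0.000
Final charges: Q1=3.67, Q2=7.33, Q3=20.00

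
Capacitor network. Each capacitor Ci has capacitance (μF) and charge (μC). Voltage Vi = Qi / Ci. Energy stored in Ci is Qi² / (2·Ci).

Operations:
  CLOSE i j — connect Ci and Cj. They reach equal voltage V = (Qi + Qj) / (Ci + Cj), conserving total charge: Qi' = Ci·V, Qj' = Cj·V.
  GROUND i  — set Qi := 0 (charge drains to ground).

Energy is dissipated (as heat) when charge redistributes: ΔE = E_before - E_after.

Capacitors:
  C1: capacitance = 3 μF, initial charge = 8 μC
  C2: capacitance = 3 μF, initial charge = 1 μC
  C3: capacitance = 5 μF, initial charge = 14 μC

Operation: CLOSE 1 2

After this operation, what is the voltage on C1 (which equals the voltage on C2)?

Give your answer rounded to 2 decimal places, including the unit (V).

Initial: C1(3μF, Q=8μC, V=2.67V), C2(3μF, Q=1μC, V=0.33V), C3(5μF, Q=14μC, V=2.80V)
Op 1: CLOSE 1-2: Q_total=9.00, C_total=6.00, V=1.50; Q1=4.50, Q2=4.50; dissipated=4.083

Answer: 1.50 V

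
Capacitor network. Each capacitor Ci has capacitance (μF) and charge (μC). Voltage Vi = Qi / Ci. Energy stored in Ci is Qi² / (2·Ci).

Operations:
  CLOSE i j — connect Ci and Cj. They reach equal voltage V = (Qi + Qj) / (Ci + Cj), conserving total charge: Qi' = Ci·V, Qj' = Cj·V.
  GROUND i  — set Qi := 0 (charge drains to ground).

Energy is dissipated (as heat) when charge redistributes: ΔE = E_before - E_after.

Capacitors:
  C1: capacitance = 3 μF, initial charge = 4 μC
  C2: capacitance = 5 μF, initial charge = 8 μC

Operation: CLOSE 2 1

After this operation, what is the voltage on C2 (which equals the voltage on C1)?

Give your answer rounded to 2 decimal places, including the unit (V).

Initial: C1(3μF, Q=4μC, V=1.33V), C2(5μF, Q=8μC, V=1.60V)
Op 1: CLOSE 2-1: Q_total=12.00, C_total=8.00, V=1.50; Q2=7.50, Q1=4.50; dissipated=0.067

Answer: 1.50 V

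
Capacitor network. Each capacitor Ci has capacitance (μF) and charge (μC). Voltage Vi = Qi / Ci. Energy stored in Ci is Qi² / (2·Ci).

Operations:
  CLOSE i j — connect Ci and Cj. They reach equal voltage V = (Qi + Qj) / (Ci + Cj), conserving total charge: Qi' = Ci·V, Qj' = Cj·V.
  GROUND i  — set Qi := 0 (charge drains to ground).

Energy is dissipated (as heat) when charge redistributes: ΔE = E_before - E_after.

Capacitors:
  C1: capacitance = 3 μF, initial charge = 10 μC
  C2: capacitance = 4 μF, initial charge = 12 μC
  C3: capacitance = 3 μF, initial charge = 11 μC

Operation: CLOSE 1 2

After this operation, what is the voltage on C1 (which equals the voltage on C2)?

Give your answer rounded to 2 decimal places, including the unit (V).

Initial: C1(3μF, Q=10μC, V=3.33V), C2(4μF, Q=12μC, V=3.00V), C3(3μF, Q=11μC, V=3.67V)
Op 1: CLOSE 1-2: Q_total=22.00, C_total=7.00, V=3.14; Q1=9.43, Q2=12.57; dissipated=0.095

Answer: 3.14 V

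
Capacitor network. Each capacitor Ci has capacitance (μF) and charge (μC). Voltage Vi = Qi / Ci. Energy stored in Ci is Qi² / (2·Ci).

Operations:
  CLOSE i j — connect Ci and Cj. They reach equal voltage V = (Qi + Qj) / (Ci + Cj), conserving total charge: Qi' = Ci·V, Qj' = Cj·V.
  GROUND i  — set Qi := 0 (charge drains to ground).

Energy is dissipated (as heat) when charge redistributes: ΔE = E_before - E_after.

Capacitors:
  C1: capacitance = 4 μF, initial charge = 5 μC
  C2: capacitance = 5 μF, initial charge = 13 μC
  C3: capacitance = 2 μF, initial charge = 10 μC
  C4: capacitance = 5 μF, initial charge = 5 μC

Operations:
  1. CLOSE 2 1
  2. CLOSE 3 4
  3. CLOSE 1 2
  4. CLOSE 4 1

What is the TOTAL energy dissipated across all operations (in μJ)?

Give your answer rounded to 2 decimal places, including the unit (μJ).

Initial: C1(4μF, Q=5μC, V=1.25V), C2(5μF, Q=13μC, V=2.60V), C3(2μF, Q=10μC, V=5.00V), C4(5μF, Q=5μC, V=1.00V)
Op 1: CLOSE 2-1: Q_total=18.00, C_total=9.00, V=2.00; Q2=10.00, Q1=8.00; dissipated=2.025
Op 2: CLOSE 3-4: Q_total=15.00, C_total=7.00, V=2.14; Q3=4.29, Q4=10.71; dissipated=11.429
Op 3: CLOSE 1-2: Q_total=18.00, C_total=9.00, V=2.00; Q1=8.00, Q2=10.00; dissipated=0.000
Op 4: CLOSE 4-1: Q_total=18.71, C_total=9.00, V=2.08; Q4=10.40, Q1=8.32; dissipated=0.023
Total dissipated: 13.476 μJ

Answer: 13.48 μJ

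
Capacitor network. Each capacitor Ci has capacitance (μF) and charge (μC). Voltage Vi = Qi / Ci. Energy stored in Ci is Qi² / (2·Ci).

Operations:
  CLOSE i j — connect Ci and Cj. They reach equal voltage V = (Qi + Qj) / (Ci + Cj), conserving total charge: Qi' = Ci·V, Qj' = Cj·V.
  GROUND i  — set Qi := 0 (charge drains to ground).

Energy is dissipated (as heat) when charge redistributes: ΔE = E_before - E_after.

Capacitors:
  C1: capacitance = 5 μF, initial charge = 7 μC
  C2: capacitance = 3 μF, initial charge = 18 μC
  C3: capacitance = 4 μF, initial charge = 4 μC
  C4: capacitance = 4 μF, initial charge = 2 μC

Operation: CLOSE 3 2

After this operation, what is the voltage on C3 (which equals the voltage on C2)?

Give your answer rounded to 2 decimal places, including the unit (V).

Initial: C1(5μF, Q=7μC, V=1.40V), C2(3μF, Q=18μC, V=6.00V), C3(4μF, Q=4μC, V=1.00V), C4(4μF, Q=2μC, V=0.50V)
Op 1: CLOSE 3-2: Q_total=22.00, C_total=7.00, V=3.14; Q3=12.57, Q2=9.43; dissipated=21.429

Answer: 3.14 V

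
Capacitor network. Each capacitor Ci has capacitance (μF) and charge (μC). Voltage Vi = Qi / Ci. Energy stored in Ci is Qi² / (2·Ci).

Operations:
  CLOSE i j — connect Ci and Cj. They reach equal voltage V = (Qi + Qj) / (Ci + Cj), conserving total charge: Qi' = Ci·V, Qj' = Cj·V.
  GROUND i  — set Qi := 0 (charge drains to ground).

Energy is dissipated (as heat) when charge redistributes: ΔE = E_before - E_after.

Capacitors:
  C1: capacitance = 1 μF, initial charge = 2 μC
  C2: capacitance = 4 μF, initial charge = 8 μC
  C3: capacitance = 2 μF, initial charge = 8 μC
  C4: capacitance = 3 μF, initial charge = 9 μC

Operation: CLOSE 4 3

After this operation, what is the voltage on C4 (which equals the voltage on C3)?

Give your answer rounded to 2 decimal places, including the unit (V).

Initial: C1(1μF, Q=2μC, V=2.00V), C2(4μF, Q=8μC, V=2.00V), C3(2μF, Q=8μC, V=4.00V), C4(3μF, Q=9μC, V=3.00V)
Op 1: CLOSE 4-3: Q_total=17.00, C_total=5.00, V=3.40; Q4=10.20, Q3=6.80; dissipated=0.600

Answer: 3.40 V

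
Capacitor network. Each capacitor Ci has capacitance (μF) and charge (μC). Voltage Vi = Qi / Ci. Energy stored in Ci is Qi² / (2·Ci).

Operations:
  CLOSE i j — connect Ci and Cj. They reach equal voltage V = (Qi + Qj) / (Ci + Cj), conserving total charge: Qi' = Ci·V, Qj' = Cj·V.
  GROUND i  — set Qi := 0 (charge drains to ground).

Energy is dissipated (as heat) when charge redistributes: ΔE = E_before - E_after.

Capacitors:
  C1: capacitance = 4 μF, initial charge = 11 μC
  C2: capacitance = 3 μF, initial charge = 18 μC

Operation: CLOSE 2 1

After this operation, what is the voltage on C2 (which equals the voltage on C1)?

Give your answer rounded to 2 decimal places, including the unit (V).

Answer: 4.14 V

Derivation:
Initial: C1(4μF, Q=11μC, V=2.75V), C2(3μF, Q=18μC, V=6.00V)
Op 1: CLOSE 2-1: Q_total=29.00, C_total=7.00, V=4.14; Q2=12.43, Q1=16.57; dissipated=9.054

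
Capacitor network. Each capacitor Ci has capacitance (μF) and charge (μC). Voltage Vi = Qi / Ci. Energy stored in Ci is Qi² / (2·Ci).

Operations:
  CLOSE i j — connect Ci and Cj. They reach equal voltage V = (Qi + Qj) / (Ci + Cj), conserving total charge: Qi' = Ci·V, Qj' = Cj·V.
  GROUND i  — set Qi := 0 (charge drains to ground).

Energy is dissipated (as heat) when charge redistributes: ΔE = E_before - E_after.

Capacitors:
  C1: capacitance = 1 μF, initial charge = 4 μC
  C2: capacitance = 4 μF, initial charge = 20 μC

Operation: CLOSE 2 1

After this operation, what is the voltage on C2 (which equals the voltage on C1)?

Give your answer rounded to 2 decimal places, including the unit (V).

Initial: C1(1μF, Q=4μC, V=4.00V), C2(4μF, Q=20μC, V=5.00V)
Op 1: CLOSE 2-1: Q_total=24.00, C_total=5.00, V=4.80; Q2=19.20, Q1=4.80; dissipated=0.400

Answer: 4.80 V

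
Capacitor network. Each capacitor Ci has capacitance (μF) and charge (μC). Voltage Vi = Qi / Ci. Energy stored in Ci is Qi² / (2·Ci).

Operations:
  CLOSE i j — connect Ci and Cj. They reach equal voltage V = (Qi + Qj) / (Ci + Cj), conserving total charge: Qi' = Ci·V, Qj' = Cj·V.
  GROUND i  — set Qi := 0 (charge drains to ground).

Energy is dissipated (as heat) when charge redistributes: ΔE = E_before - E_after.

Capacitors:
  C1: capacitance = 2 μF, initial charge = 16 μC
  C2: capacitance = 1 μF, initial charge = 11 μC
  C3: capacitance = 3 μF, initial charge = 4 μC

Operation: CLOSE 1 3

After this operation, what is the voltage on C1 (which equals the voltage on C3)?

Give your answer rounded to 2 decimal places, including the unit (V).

Answer: 4.00 V

Derivation:
Initial: C1(2μF, Q=16μC, V=8.00V), C2(1μF, Q=11μC, V=11.00V), C3(3μF, Q=4μC, V=1.33V)
Op 1: CLOSE 1-3: Q_total=20.00, C_total=5.00, V=4.00; Q1=8.00, Q3=12.00; dissipated=26.667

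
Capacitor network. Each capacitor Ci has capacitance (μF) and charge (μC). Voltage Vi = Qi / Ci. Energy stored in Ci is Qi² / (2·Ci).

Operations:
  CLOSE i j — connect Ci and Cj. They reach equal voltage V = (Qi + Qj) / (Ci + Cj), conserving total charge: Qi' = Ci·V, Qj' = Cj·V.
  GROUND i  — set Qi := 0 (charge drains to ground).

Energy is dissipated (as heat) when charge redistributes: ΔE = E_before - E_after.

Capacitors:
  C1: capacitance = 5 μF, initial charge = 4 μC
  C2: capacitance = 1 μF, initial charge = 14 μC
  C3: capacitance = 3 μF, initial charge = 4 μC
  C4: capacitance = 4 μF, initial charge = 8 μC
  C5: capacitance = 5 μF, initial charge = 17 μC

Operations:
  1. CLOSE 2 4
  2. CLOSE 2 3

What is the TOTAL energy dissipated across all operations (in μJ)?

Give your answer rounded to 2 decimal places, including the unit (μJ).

Initial: C1(5μF, Q=4μC, V=0.80V), C2(1μF, Q=14μC, V=14.00V), C3(3μF, Q=4μC, V=1.33V), C4(4μF, Q=8μC, V=2.00V), C5(5μF, Q=17μC, V=3.40V)
Op 1: CLOSE 2-4: Q_total=22.00, C_total=5.00, V=4.40; Q2=4.40, Q4=17.60; dissipated=57.600
Op 2: CLOSE 2-3: Q_total=8.40, C_total=4.00, V=2.10; Q2=2.10, Q3=6.30; dissipated=3.527
Total dissipated: 61.127 μJ

Answer: 61.13 μJ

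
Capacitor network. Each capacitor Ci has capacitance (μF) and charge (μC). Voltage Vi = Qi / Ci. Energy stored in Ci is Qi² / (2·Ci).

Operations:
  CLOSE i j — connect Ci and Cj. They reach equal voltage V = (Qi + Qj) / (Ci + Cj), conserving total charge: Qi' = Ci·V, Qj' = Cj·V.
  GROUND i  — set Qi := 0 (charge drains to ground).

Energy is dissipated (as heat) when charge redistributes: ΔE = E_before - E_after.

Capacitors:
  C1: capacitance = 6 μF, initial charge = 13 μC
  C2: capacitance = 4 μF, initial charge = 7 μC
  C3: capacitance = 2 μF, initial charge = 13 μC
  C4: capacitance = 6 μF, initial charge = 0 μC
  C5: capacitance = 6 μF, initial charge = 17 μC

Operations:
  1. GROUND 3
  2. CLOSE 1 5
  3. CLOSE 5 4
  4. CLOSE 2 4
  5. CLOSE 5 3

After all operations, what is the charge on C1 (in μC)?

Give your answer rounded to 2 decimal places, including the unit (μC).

Initial: C1(6μF, Q=13μC, V=2.17V), C2(4μF, Q=7μC, V=1.75V), C3(2μF, Q=13μC, V=6.50V), C4(6μF, Q=0μC, V=0.00V), C5(6μF, Q=17μC, V=2.83V)
Op 1: GROUND 3: Q3=0; energy lost=42.250
Op 2: CLOSE 1-5: Q_total=30.00, C_total=12.00, V=2.50; Q1=15.00, Q5=15.00; dissipated=0.667
Op 3: CLOSE 5-4: Q_total=15.00, C_total=12.00, V=1.25; Q5=7.50, Q4=7.50; dissipated=9.375
Op 4: CLOSE 2-4: Q_total=14.50, C_total=10.00, V=1.45; Q2=5.80, Q4=8.70; dissipated=0.300
Op 5: CLOSE 5-3: Q_total=7.50, C_total=8.00, V=0.94; Q5=5.62, Q3=1.88; dissipated=1.172
Final charges: Q1=15.00, Q2=5.80, Q3=1.88, Q4=8.70, Q5=5.62

Answer: 15.00 μC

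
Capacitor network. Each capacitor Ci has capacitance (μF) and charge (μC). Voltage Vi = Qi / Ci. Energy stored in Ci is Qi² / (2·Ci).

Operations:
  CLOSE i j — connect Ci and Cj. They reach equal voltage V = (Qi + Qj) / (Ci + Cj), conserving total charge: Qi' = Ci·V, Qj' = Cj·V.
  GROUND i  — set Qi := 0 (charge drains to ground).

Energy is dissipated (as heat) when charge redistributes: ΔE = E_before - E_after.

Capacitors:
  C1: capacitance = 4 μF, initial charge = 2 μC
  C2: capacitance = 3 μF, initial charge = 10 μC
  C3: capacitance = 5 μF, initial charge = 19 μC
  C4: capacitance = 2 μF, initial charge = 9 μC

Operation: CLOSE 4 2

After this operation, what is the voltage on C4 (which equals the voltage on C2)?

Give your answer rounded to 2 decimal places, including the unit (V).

Answer: 3.80 V

Derivation:
Initial: C1(4μF, Q=2μC, V=0.50V), C2(3μF, Q=10μC, V=3.33V), C3(5μF, Q=19μC, V=3.80V), C4(2μF, Q=9μC, V=4.50V)
Op 1: CLOSE 4-2: Q_total=19.00, C_total=5.00, V=3.80; Q4=7.60, Q2=11.40; dissipated=0.817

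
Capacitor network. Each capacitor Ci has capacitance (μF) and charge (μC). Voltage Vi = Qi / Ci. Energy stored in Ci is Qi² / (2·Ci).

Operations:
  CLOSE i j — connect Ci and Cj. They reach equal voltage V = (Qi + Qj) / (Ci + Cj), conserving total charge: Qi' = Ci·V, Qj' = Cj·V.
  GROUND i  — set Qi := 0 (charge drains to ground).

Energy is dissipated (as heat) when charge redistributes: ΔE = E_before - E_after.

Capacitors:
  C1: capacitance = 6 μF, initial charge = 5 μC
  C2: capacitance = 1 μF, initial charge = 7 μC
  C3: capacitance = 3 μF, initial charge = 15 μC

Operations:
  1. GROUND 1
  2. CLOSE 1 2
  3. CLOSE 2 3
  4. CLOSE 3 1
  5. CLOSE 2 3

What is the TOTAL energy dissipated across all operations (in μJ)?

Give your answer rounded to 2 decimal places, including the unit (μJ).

Initial: C1(6μF, Q=5μC, V=0.83V), C2(1μF, Q=7μC, V=7.00V), C3(3μF, Q=15μC, V=5.00V)
Op 1: GROUND 1: Q1=0; energy lost=2.083
Op 2: CLOSE 1-2: Q_total=7.00, C_total=7.00, V=1.00; Q1=6.00, Q2=1.00; dissipated=21.000
Op 3: CLOSE 2-3: Q_total=16.00, C_total=4.00, V=4.00; Q2=4.00, Q3=12.00; dissipated=6.000
Op 4: CLOSE 3-1: Q_total=18.00, C_total=9.00, V=2.00; Q3=6.00, Q1=12.00; dissipated=9.000
Op 5: CLOSE 2-3: Q_total=10.00, C_total=4.00, V=2.50; Q2=2.50, Q3=7.50; dissipated=1.500
Total dissipated: 39.583 μJ

Answer: 39.58 μJ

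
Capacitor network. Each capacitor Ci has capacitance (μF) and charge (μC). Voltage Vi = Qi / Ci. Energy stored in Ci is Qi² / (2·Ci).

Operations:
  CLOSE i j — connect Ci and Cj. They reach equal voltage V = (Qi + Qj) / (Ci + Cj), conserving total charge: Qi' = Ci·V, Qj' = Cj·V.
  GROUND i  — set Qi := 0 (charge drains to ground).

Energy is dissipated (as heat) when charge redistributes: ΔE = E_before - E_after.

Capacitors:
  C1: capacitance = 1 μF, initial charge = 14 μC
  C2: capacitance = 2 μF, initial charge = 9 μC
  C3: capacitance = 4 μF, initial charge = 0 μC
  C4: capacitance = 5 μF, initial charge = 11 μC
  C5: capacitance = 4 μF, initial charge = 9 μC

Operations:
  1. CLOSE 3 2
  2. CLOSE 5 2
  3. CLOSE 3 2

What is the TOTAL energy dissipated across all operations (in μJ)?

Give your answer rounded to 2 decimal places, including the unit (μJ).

Answer: 14.04 μJ

Derivation:
Initial: C1(1μF, Q=14μC, V=14.00V), C2(2μF, Q=9μC, V=4.50V), C3(4μF, Q=0μC, V=0.00V), C4(5μF, Q=11μC, V=2.20V), C5(4μF, Q=9μC, V=2.25V)
Op 1: CLOSE 3-2: Q_total=9.00, C_total=6.00, V=1.50; Q3=6.00, Q2=3.00; dissipated=13.500
Op 2: CLOSE 5-2: Q_total=12.00, C_total=6.00, V=2.00; Q5=8.00, Q2=4.00; dissipated=0.375
Op 3: CLOSE 3-2: Q_total=10.00, C_total=6.00, V=1.67; Q3=6.67, Q2=3.33; dissipated=0.167
Total dissipated: 14.042 μJ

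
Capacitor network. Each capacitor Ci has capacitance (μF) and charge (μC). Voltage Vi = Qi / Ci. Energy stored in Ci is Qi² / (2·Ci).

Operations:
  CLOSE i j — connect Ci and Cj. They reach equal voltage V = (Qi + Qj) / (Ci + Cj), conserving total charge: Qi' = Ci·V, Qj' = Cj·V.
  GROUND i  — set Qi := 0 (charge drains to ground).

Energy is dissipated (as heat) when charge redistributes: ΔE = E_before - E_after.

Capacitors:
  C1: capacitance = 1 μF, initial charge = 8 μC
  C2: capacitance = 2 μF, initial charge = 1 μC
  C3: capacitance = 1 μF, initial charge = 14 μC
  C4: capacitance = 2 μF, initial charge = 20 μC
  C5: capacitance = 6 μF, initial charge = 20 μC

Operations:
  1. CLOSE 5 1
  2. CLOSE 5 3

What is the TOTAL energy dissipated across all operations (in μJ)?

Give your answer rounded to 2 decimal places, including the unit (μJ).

Answer: 52.19 μJ

Derivation:
Initial: C1(1μF, Q=8μC, V=8.00V), C2(2μF, Q=1μC, V=0.50V), C3(1μF, Q=14μC, V=14.00V), C4(2μF, Q=20μC, V=10.00V), C5(6μF, Q=20μC, V=3.33V)
Op 1: CLOSE 5-1: Q_total=28.00, C_total=7.00, V=4.00; Q5=24.00, Q1=4.00; dissipated=9.333
Op 2: CLOSE 5-3: Q_total=38.00, C_total=7.00, V=5.43; Q5=32.57, Q3=5.43; dissipated=42.857
Total dissipated: 52.190 μJ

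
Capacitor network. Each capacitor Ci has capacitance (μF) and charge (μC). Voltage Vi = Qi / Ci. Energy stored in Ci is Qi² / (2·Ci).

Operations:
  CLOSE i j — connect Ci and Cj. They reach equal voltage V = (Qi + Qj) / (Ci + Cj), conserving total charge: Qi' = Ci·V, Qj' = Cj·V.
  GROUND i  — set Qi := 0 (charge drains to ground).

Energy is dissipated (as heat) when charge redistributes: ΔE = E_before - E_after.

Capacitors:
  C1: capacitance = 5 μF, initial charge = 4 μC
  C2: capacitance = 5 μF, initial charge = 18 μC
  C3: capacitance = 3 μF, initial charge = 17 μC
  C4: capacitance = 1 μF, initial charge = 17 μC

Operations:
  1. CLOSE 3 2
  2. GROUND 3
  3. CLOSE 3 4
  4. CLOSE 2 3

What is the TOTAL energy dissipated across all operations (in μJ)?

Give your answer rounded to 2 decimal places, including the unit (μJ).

Initial: C1(5μF, Q=4μC, V=0.80V), C2(5μF, Q=18μC, V=3.60V), C3(3μF, Q=17μC, V=5.67V), C4(1μF, Q=17μC, V=17.00V)
Op 1: CLOSE 3-2: Q_total=35.00, C_total=8.00, V=4.38; Q3=13.12, Q2=21.88; dissipated=4.004
Op 2: GROUND 3: Q3=0; energy lost=28.711
Op 3: CLOSE 3-4: Q_total=17.00, C_total=4.00, V=4.25; Q3=12.75, Q4=4.25; dissipated=108.375
Op 4: CLOSE 2-3: Q_total=34.62, C_total=8.00, V=4.33; Q2=21.64, Q3=12.98; dissipated=0.015
Total dissipated: 141.105 μJ

Answer: 141.10 μJ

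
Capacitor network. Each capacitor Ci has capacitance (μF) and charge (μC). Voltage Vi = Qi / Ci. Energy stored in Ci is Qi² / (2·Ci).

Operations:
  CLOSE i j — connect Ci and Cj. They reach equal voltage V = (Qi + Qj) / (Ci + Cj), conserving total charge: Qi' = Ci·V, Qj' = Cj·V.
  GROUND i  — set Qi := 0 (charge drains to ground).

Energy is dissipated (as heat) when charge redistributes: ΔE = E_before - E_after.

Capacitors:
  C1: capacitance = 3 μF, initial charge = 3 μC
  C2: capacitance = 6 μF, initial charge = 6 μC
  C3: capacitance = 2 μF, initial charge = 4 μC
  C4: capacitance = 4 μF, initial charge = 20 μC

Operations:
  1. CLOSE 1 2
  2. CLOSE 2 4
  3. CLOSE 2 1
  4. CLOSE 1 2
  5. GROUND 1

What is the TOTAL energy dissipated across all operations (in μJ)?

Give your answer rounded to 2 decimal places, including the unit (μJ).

Initial: C1(3μF, Q=3μC, V=1.00V), C2(6μF, Q=6μC, V=1.00V), C3(2μF, Q=4μC, V=2.00V), C4(4μF, Q=20μC, V=5.00V)
Op 1: CLOSE 1-2: Q_total=9.00, C_total=9.00, V=1.00; Q1=3.00, Q2=6.00; dissipated=0.000
Op 2: CLOSE 2-4: Q_total=26.00, C_total=10.00, V=2.60; Q2=15.60, Q4=10.40; dissipated=19.200
Op 3: CLOSE 2-1: Q_total=18.60, C_total=9.00, V=2.07; Q2=12.40, Q1=6.20; dissipated=2.560
Op 4: CLOSE 1-2: Q_total=18.60, C_total=9.00, V=2.07; Q1=6.20, Q2=12.40; dissipated=0.000
Op 5: GROUND 1: Q1=0; energy lost=6.407
Total dissipated: 28.167 μJ

Answer: 28.17 μJ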